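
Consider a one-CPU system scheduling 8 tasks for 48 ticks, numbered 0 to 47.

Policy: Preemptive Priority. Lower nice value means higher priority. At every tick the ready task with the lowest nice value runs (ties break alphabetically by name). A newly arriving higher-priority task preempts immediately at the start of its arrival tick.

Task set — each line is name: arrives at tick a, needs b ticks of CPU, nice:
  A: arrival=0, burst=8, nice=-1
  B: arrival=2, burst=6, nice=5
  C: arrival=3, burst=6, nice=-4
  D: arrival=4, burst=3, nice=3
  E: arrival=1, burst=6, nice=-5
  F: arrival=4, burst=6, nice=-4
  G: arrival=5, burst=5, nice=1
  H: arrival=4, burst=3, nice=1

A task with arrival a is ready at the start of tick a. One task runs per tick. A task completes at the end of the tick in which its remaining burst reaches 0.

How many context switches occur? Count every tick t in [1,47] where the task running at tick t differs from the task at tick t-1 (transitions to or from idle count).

context switches = 9

t=0: ready={A} → run A
t=1: ready={A,E} → run E
t=2: ready={A,B,E} → run E
t=3: ready={A,B,C,E} → run E
t=4: ready={A,B,C,D,E,F,H} → run E
t=5: ready={A,B,C,D,E,F,G,H} → run E
t=6: ready={A,B,C,D,E,F,G,H} → run E
t=7: ready={A,B,C,D,F,G,H} → run C
t=8: ready={A,B,C,D,F,G,H} → run C
t=9: ready={A,B,C,D,F,G,H} → run C
t=10: ready={A,B,C,D,F,G,H} → run C
t=11: ready={A,B,C,D,F,G,H} → run C
t=12: ready={A,B,C,D,F,G,H} → run C
t=13: ready={A,B,D,F,G,H} → run F
t=14: ready={A,B,D,F,G,H} → run F
t=15: ready={A,B,D,F,G,H} → run F
t=16: ready={A,B,D,F,G,H} → run F
t=17: ready={A,B,D,F,G,H} → run F
t=18: ready={A,B,D,F,G,H} → run F
t=19: ready={A,B,D,G,H} → run A
t=20: ready={A,B,D,G,H} → run A
t=21: ready={A,B,D,G,H} → run A
t=22: ready={A,B,D,G,H} → run A
t=23: ready={A,B,D,G,H} → run A
t=24: ready={A,B,D,G,H} → run A
t=25: ready={A,B,D,G,H} → run A
t=26: ready={B,D,G,H} → run G
t=27: ready={B,D,G,H} → run G
t=28: ready={B,D,G,H} → run G
t=29: ready={B,D,G,H} → run G
t=30: ready={B,D,G,H} → run G
t=31: ready={B,D,H} → run H
t=32: ready={B,D,H} → run H
t=33: ready={B,D,H} → run H
t=34: ready={B,D} → run D
t=35: ready={B,D} → run D
t=36: ready={B,D} → run D
t=37: ready={B} → run B
t=38: ready={B} → run B
t=39: ready={B} → run B
t=40: ready={B} → run B
t=41: ready={B} → run B
t=42: ready={B} → run B
t=43: (idle)
t=44: (idle)
t=45: (idle)
t=46: (idle)
t=47: (idle)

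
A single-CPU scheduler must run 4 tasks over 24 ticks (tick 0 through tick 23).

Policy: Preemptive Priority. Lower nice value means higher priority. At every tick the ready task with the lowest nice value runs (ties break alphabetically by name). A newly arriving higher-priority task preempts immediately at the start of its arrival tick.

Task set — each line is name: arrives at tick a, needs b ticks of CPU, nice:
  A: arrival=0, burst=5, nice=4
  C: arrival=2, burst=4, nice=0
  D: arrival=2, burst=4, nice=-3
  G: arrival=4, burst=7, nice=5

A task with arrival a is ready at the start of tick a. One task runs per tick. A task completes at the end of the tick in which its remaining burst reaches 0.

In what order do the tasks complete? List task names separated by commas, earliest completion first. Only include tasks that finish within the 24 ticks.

t=0: ready={A} → run A
t=1: ready={A} → run A
t=2: ready={A,C,D} → run D
t=3: ready={A,C,D} → run D
t=4: ready={A,C,D,G} → run D
t=5: ready={A,C,D,G} → run D
t=6: ready={A,C,G} → run C
t=7: ready={A,C,G} → run C
t=8: ready={A,C,G} → run C
t=9: ready={A,C,G} → run C
t=10: ready={A,G} → run A
t=11: ready={A,G} → run A
t=12: ready={A,G} → run A
t=13: ready={G} → run G
t=14: ready={G} → run G
t=15: ready={G} → run G
t=16: ready={G} → run G
t=17: ready={G} → run G
t=18: ready={G} → run G
t=19: ready={G} → run G
t=20: (idle)
t=21: (idle)
t=22: (idle)
t=23: (idle)

completion order = D, C, A, G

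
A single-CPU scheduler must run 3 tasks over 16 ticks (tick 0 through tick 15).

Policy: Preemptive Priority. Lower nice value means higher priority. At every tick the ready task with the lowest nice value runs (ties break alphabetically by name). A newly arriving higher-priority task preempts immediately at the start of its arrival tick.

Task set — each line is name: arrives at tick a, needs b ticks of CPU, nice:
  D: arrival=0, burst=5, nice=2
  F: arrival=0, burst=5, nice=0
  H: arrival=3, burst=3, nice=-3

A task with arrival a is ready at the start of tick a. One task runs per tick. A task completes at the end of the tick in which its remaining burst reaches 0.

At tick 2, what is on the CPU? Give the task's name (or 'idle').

running at tick 2 = F

t=0: ready={D,F} → run F
t=1: ready={D,F} → run F
t=2: ready={D,F} → run F
t=3: ready={D,F,H} → run H
t=4: ready={D,F,H} → run H
t=5: ready={D,F,H} → run H
t=6: ready={D,F} → run F
t=7: ready={D,F} → run F
t=8: ready={D} → run D
t=9: ready={D} → run D
t=10: ready={D} → run D
t=11: ready={D} → run D
t=12: ready={D} → run D
t=13: (idle)
t=14: (idle)
t=15: (idle)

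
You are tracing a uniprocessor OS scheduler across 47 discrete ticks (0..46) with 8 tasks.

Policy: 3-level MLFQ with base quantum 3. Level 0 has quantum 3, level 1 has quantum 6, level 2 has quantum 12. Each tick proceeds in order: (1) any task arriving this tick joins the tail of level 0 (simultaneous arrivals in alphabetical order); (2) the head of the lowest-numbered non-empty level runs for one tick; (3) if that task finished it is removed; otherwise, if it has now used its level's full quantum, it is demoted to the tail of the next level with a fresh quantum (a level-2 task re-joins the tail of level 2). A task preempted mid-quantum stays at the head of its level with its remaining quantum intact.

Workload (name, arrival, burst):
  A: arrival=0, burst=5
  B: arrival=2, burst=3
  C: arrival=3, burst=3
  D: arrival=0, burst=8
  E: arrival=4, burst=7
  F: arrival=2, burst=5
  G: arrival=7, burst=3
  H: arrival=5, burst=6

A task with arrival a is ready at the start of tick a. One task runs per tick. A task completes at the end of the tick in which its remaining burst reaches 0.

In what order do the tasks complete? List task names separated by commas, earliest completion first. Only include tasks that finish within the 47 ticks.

t=0: L0/L1/L2 = AD/-/- → run A
t=1: L0/L1/L2 = AD/-/- → run A
t=2: L0/L1/L2 = ADBF/-/- → run A
t=3: L0/L1/L2 = DBFC/A/- → run D
t=4: L0/L1/L2 = DBFCE/A/- → run D
t=5: L0/L1/L2 = DBFCEH/A/- → run D
t=6: L0/L1/L2 = BFCEH/AD/- → run B
t=7: L0/L1/L2 = BFCEHG/AD/- → run B
t=8: L0/L1/L2 = BFCEHG/AD/- → run B
t=9: L0/L1/L2 = FCEHG/AD/- → run F
t=10: L0/L1/L2 = FCEHG/AD/- → run F
t=11: L0/L1/L2 = FCEHG/AD/- → run F
t=12: L0/L1/L2 = CEHG/ADF/- → run C
t=13: L0/L1/L2 = CEHG/ADF/- → run C
t=14: L0/L1/L2 = CEHG/ADF/- → run C
t=15: L0/L1/L2 = EHG/ADF/- → run E
t=16: L0/L1/L2 = EHG/ADF/- → run E
t=17: L0/L1/L2 = EHG/ADF/- → run E
t=18: L0/L1/L2 = HG/ADFE/- → run H
t=19: L0/L1/L2 = HG/ADFE/- → run H
t=20: L0/L1/L2 = HG/ADFE/- → run H
t=21: L0/L1/L2 = G/ADFEH/- → run G
t=22: L0/L1/L2 = G/ADFEH/- → run G
t=23: L0/L1/L2 = G/ADFEH/- → run G
t=24: L0/L1/L2 = -/ADFEH/- → run A
t=25: L0/L1/L2 = -/ADFEH/- → run A
t=26: L0/L1/L2 = -/DFEH/- → run D
t=27: L0/L1/L2 = -/DFEH/- → run D
t=28: L0/L1/L2 = -/DFEH/- → run D
t=29: L0/L1/L2 = -/DFEH/- → run D
t=30: L0/L1/L2 = -/DFEH/- → run D
t=31: L0/L1/L2 = -/FEH/- → run F
t=32: L0/L1/L2 = -/FEH/- → run F
t=33: L0/L1/L2 = -/EH/- → run E
t=34: L0/L1/L2 = -/EH/- → run E
t=35: L0/L1/L2 = -/EH/- → run E
t=36: L0/L1/L2 = -/EH/- → run E
t=37: L0/L1/L2 = -/H/- → run H
t=38: L0/L1/L2 = -/H/- → run H
t=39: L0/L1/L2 = -/H/- → run H
t=40: (idle)
t=41: (idle)
t=42: (idle)
t=43: (idle)
t=44: (idle)
t=45: (idle)
t=46: (idle)

completion order = B, C, G, A, D, F, E, H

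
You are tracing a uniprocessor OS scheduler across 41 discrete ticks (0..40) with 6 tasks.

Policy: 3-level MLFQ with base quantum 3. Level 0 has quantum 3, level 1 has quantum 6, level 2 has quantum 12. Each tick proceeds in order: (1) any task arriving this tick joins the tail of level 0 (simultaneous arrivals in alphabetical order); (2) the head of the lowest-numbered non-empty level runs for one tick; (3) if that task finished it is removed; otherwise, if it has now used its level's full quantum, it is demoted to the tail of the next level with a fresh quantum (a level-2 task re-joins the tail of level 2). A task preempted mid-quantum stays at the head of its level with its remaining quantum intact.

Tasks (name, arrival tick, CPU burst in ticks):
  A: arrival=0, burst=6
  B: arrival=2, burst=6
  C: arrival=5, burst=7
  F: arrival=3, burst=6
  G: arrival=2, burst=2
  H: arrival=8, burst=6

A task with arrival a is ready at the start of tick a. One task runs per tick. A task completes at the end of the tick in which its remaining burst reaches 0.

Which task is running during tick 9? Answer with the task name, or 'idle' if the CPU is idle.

running at tick 9 = F

t=0: L0/L1/L2 = A/-/- → run A
t=1: L0/L1/L2 = A/-/- → run A
t=2: L0/L1/L2 = ABG/-/- → run A
t=3: L0/L1/L2 = BGF/A/- → run B
t=4: L0/L1/L2 = BGF/A/- → run B
t=5: L0/L1/L2 = BGFC/A/- → run B
t=6: L0/L1/L2 = GFC/AB/- → run G
t=7: L0/L1/L2 = GFC/AB/- → run G
t=8: L0/L1/L2 = FCH/AB/- → run F
t=9: L0/L1/L2 = FCH/AB/- → run F
t=10: L0/L1/L2 = FCH/AB/- → run F
t=11: L0/L1/L2 = CH/ABF/- → run C
t=12: L0/L1/L2 = CH/ABF/- → run C
t=13: L0/L1/L2 = CH/ABF/- → run C
t=14: L0/L1/L2 = H/ABFC/- → run H
t=15: L0/L1/L2 = H/ABFC/- → run H
t=16: L0/L1/L2 = H/ABFC/- → run H
t=17: L0/L1/L2 = -/ABFCH/- → run A
t=18: L0/L1/L2 = -/ABFCH/- → run A
t=19: L0/L1/L2 = -/ABFCH/- → run A
t=20: L0/L1/L2 = -/BFCH/- → run B
t=21: L0/L1/L2 = -/BFCH/- → run B
t=22: L0/L1/L2 = -/BFCH/- → run B
t=23: L0/L1/L2 = -/FCH/- → run F
t=24: L0/L1/L2 = -/FCH/- → run F
t=25: L0/L1/L2 = -/FCH/- → run F
t=26: L0/L1/L2 = -/CH/- → run C
t=27: L0/L1/L2 = -/CH/- → run C
t=28: L0/L1/L2 = -/CH/- → run C
t=29: L0/L1/L2 = -/CH/- → run C
t=30: L0/L1/L2 = -/H/- → run H
t=31: L0/L1/L2 = -/H/- → run H
t=32: L0/L1/L2 = -/H/- → run H
t=33: (idle)
t=34: (idle)
t=35: (idle)
t=36: (idle)
t=37: (idle)
t=38: (idle)
t=39: (idle)
t=40: (idle)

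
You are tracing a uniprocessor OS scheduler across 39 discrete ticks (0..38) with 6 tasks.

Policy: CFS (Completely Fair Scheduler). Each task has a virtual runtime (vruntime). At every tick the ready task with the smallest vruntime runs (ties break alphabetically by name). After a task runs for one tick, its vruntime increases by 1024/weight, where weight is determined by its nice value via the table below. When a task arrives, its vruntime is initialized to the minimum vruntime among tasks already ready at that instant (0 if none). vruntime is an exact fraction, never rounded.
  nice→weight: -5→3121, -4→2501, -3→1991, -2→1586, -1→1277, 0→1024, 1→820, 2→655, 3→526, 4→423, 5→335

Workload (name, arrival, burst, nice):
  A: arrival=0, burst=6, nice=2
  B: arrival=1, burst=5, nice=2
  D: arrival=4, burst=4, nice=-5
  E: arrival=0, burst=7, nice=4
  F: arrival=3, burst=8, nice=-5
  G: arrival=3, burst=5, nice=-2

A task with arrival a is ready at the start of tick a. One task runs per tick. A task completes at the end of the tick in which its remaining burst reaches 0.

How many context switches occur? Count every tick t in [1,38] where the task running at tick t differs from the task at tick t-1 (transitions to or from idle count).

t=0: vr[A=0 E=0] → run A
t=1: vr[A=1024/655 B=0 E=0] → run B
t=2: vr[A=1024/655 B=1024/655 E=0] → run E
t=3: vr[A=1024/655 B=1024/655 E=1024/423 F=1024/655 G=1024/655] → run A
t=4: vr[A=2048/655 B=1024/655 D=1024/655 E=1024/423 F=1024/655 G=1024/655] → run B
t=5: vr[A=2048/655 B=2048/655 D=1024/655 E=1024/423 F=1024/655 G=1024/655] → run D
t=6: vr[A=2048/655 B=2048/655 D=3866624/2044255 E=1024/423 F=1024/655 G=1024/655] → run F
t=7: vr[A=2048/655 B=2048/655 D=3866624/2044255 E=1024/423 F=3866624/2044255 G=1024/655] → run G
t=8: vr[A=2048/655 B=2048/655 D=3866624/2044255 E=1024/423 F=3866624/2044255 G=1147392/519415] → run D
t=9: vr[A=2048/655 B=2048/655 D=4537344/2044255 E=1024/423 F=3866624/2044255 G=1147392/519415] → run F
t=10: vr[A=2048/655 B=2048/655 D=4537344/2044255 E=1024/423 F=4537344/2044255 G=1147392/519415] → run G
t=11: vr[A=2048/655 B=2048/655 D=4537344/2044255 E=1024/423 F=4537344/2044255 G=1482752/519415] → run D
t=12: vr[A=2048/655 B=2048/655 D=5208064/2044255 E=1024/423 F=4537344/2044255 G=1482752/519415] → run F
t=13: vr[A=2048/655 B=2048/655 D=5208064/2044255 E=1024/423 F=5208064/2044255 G=1482752/519415] → run E
t=14: vr[A=2048/655 B=2048/655 D=5208064/2044255 E=2048/423 F=5208064/2044255 G=1482752/519415] → run D
t=15: vr[A=2048/655 B=2048/655 E=2048/423 F=5208064/2044255 G=1482752/519415] → run F
t=16: vr[A=2048/655 B=2048/655 E=2048/423 F=5878784/2044255 G=1482752/519415] → run G
t=17: vr[A=2048/655 B=2048/655 E=2048/423 F=5878784/2044255 G=1818112/519415] → run F
t=18: vr[A=2048/655 B=2048/655 E=2048/423 F=6549504/2044255 G=1818112/519415] → run A
t=19: vr[A=3072/655 B=2048/655 E=2048/423 F=6549504/2044255 G=1818112/519415] → run B
t=20: vr[A=3072/655 B=3072/655 E=2048/423 F=6549504/2044255 G=1818112/519415] → run F
t=21: vr[A=3072/655 B=3072/655 E=2048/423 F=7220224/2044255 G=1818112/519415] → run G
t=22: vr[A=3072/655 B=3072/655 E=2048/423 F=7220224/2044255 G=2153472/519415] → run F
t=23: vr[A=3072/655 B=3072/655 E=2048/423 F=7890944/2044255 G=2153472/519415] → run F
t=24: vr[A=3072/655 B=3072/655 E=2048/423 G=2153472/519415] → run G
t=25: vr[A=3072/655 B=3072/655 E=2048/423] → run A
t=26: vr[A=4096/655 B=3072/655 E=2048/423] → run B
t=27: vr[A=4096/655 B=4096/655 E=2048/423] → run E
t=28: vr[A=4096/655 B=4096/655 E=1024/141] → run A
t=29: vr[A=1024/131 B=4096/655 E=1024/141] → run B
t=30: vr[A=1024/131 E=1024/141] → run E
t=31: vr[A=1024/131 E=4096/423] → run A
t=32: vr[E=4096/423] → run E
t=33: vr[E=5120/423] → run E
t=34: vr[E=2048/141] → run E
t=35: (idle)
t=36: (idle)
t=37: (idle)
t=38: (idle)

context switches = 32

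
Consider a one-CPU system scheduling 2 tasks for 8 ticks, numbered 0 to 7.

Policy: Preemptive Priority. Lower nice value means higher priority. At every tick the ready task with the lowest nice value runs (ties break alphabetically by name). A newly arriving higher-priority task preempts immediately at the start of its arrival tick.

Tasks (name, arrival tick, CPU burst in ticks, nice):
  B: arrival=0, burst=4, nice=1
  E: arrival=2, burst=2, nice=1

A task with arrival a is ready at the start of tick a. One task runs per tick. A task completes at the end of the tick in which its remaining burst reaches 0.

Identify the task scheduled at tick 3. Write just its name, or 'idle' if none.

t=0: ready={B} → run B
t=1: ready={B} → run B
t=2: ready={B,E} → run B
t=3: ready={B,E} → run B
t=4: ready={E} → run E
t=5: ready={E} → run E
t=6: (idle)
t=7: (idle)

running at tick 3 = B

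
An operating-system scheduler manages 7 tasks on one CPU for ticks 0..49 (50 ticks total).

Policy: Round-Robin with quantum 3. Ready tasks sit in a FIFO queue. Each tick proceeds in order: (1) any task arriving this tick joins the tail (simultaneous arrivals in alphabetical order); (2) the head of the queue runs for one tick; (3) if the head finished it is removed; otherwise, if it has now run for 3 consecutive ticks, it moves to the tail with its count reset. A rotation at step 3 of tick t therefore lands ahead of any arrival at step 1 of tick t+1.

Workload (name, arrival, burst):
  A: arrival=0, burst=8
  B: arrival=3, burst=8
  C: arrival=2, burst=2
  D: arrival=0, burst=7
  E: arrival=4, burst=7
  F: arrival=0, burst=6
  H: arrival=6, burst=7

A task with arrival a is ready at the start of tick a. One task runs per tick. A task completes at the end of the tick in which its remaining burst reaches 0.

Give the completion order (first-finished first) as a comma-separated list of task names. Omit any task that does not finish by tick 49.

completion order = C, F, A, D, B, E, H

t=0: queue=[A,D,F] q_used=0 → run A
t=1: queue=[A,D,F] q_used=1 → run A
t=2: queue=[A,D,F,C] q_used=2 → run A
t=3: queue=[D,F,C,A,B] q_used=0 → run D
t=4: queue=[D,F,C,A,B,E] q_used=1 → run D
t=5: queue=[D,F,C,A,B,E] q_used=2 → run D
t=6: queue=[F,C,A,B,E,D,H] q_used=0 → run F
t=7: queue=[F,C,A,B,E,D,H] q_used=1 → run F
t=8: queue=[F,C,A,B,E,D,H] q_used=2 → run F
t=9: queue=[C,A,B,E,D,H,F] q_used=0 → run C
t=10: queue=[C,A,B,E,D,H,F] q_used=1 → run C
t=11: queue=[A,B,E,D,H,F] q_used=0 → run A
t=12: queue=[A,B,E,D,H,F] q_used=1 → run A
t=13: queue=[A,B,E,D,H,F] q_used=2 → run A
t=14: queue=[B,E,D,H,F,A] q_used=0 → run B
t=15: queue=[B,E,D,H,F,A] q_used=1 → run B
t=16: queue=[B,E,D,H,F,A] q_used=2 → run B
t=17: queue=[E,D,H,F,A,B] q_used=0 → run E
t=18: queue=[E,D,H,F,A,B] q_used=1 → run E
t=19: queue=[E,D,H,F,A,B] q_used=2 → run E
t=20: queue=[D,H,F,A,B,E] q_used=0 → run D
t=21: queue=[D,H,F,A,B,E] q_used=1 → run D
t=22: queue=[D,H,F,A,B,E] q_used=2 → run D
t=23: queue=[H,F,A,B,E,D] q_used=0 → run H
t=24: queue=[H,F,A,B,E,D] q_used=1 → run H
t=25: queue=[H,F,A,B,E,D] q_used=2 → run H
t=26: queue=[F,A,B,E,D,H] q_used=0 → run F
t=27: queue=[F,A,B,E,D,H] q_used=1 → run F
t=28: queue=[F,A,B,E,D,H] q_used=2 → run F
t=29: queue=[A,B,E,D,H] q_used=0 → run A
t=30: queue=[A,B,E,D,H] q_used=1 → run A
t=31: queue=[B,E,D,H] q_used=0 → run B
t=32: queue=[B,E,D,H] q_used=1 → run B
t=33: queue=[B,E,D,H] q_used=2 → run B
t=34: queue=[E,D,H,B] q_used=0 → run E
t=35: queue=[E,D,H,B] q_used=1 → run E
t=36: queue=[E,D,H,B] q_used=2 → run E
t=37: queue=[D,H,B,E] q_used=0 → run D
t=38: queue=[H,B,E] q_used=0 → run H
t=39: queue=[H,B,E] q_used=1 → run H
t=40: queue=[H,B,E] q_used=2 → run H
t=41: queue=[B,E,H] q_used=0 → run B
t=42: queue=[B,E,H] q_used=1 → run B
t=43: queue=[E,H] q_used=0 → run E
t=44: queue=[H] q_used=0 → run H
t=45: (idle)
t=46: (idle)
t=47: (idle)
t=48: (idle)
t=49: (idle)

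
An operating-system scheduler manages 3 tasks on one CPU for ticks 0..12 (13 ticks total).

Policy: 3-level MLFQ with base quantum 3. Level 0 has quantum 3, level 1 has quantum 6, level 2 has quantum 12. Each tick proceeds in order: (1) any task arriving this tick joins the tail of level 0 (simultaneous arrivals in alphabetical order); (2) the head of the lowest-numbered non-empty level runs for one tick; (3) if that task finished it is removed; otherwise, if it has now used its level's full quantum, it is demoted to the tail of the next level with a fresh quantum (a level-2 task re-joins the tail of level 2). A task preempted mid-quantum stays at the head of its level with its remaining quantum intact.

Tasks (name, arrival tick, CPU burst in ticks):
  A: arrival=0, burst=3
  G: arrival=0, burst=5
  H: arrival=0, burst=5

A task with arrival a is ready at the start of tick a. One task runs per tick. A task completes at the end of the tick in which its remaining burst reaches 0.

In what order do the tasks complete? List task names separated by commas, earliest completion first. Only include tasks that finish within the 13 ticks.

completion order = A, G, H

t=0: L0/L1/L2 = AGH/-/- → run A
t=1: L0/L1/L2 = AGH/-/- → run A
t=2: L0/L1/L2 = AGH/-/- → run A
t=3: L0/L1/L2 = GH/-/- → run G
t=4: L0/L1/L2 = GH/-/- → run G
t=5: L0/L1/L2 = GH/-/- → run G
t=6: L0/L1/L2 = H/G/- → run H
t=7: L0/L1/L2 = H/G/- → run H
t=8: L0/L1/L2 = H/G/- → run H
t=9: L0/L1/L2 = -/GH/- → run G
t=10: L0/L1/L2 = -/GH/- → run G
t=11: L0/L1/L2 = -/H/- → run H
t=12: L0/L1/L2 = -/H/- → run H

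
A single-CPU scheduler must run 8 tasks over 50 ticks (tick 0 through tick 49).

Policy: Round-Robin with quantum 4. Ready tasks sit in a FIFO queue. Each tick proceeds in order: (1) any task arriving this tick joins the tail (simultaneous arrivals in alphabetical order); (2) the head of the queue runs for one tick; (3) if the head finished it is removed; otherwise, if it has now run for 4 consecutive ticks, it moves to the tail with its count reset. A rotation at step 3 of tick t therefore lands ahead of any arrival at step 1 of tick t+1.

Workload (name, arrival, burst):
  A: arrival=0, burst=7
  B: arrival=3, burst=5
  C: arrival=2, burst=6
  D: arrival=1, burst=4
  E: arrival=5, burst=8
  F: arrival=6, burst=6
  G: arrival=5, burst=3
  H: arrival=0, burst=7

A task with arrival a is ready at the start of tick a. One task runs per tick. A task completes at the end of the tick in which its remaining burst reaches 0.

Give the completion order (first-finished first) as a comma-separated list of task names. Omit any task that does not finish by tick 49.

completion order = D, A, G, H, C, B, E, F

t=0: queue=[A,H] q_used=0 → run A
t=1: queue=[A,H,D] q_used=1 → run A
t=2: queue=[A,H,D,C] q_used=2 → run A
t=3: queue=[A,H,D,C,B] q_used=3 → run A
t=4: queue=[H,D,C,B,A] q_used=0 → run H
t=5: queue=[H,D,C,B,A,E,G] q_used=1 → run H
t=6: queue=[H,D,C,B,A,E,G,F] q_used=2 → run H
t=7: queue=[H,D,C,B,A,E,G,F] q_used=3 → run H
t=8: queue=[D,C,B,A,E,G,F,H] q_used=0 → run D
t=9: queue=[D,C,B,A,E,G,F,H] q_used=1 → run D
t=10: queue=[D,C,B,A,E,G,F,H] q_used=2 → run D
t=11: queue=[D,C,B,A,E,G,F,H] q_used=3 → run D
t=12: queue=[C,B,A,E,G,F,H] q_used=0 → run C
t=13: queue=[C,B,A,E,G,F,H] q_used=1 → run C
t=14: queue=[C,B,A,E,G,F,H] q_used=2 → run C
t=15: queue=[C,B,A,E,G,F,H] q_used=3 → run C
t=16: queue=[B,A,E,G,F,H,C] q_used=0 → run B
t=17: queue=[B,A,E,G,F,H,C] q_used=1 → run B
t=18: queue=[B,A,E,G,F,H,C] q_used=2 → run B
t=19: queue=[B,A,E,G,F,H,C] q_used=3 → run B
t=20: queue=[A,E,G,F,H,C,B] q_used=0 → run A
t=21: queue=[A,E,G,F,H,C,B] q_used=1 → run A
t=22: queue=[A,E,G,F,H,C,B] q_used=2 → run A
t=23: queue=[E,G,F,H,C,B] q_used=0 → run E
t=24: queue=[E,G,F,H,C,B] q_used=1 → run E
t=25: queue=[E,G,F,H,C,B] q_used=2 → run E
t=26: queue=[E,G,F,H,C,B] q_used=3 → run E
t=27: queue=[G,F,H,C,B,E] q_used=0 → run G
t=28: queue=[G,F,H,C,B,E] q_used=1 → run G
t=29: queue=[G,F,H,C,B,E] q_used=2 → run G
t=30: queue=[F,H,C,B,E] q_used=0 → run F
t=31: queue=[F,H,C,B,E] q_used=1 → run F
t=32: queue=[F,H,C,B,E] q_used=2 → run F
t=33: queue=[F,H,C,B,E] q_used=3 → run F
t=34: queue=[H,C,B,E,F] q_used=0 → run H
t=35: queue=[H,C,B,E,F] q_used=1 → run H
t=36: queue=[H,C,B,E,F] q_used=2 → run H
t=37: queue=[C,B,E,F] q_used=0 → run C
t=38: queue=[C,B,E,F] q_used=1 → run C
t=39: queue=[B,E,F] q_used=0 → run B
t=40: queue=[E,F] q_used=0 → run E
t=41: queue=[E,F] q_used=1 → run E
t=42: queue=[E,F] q_used=2 → run E
t=43: queue=[E,F] q_used=3 → run E
t=44: queue=[F] q_used=0 → run F
t=45: queue=[F] q_used=1 → run F
t=46: (idle)
t=47: (idle)
t=48: (idle)
t=49: (idle)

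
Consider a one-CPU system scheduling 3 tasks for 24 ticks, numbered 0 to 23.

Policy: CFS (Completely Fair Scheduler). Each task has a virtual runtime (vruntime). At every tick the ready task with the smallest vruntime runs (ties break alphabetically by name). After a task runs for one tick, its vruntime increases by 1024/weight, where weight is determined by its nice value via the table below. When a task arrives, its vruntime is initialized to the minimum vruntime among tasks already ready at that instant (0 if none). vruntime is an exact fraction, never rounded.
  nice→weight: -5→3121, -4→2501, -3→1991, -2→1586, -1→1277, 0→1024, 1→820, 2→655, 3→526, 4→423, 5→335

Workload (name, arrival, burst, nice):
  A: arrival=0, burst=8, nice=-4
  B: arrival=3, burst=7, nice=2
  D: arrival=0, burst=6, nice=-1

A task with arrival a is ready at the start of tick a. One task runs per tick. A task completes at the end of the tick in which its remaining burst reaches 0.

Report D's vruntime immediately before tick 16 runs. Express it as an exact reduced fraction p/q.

vruntime(D, start of tick 16) = 5120/1277

t=0: vr[A=0 D=0] → run A
t=1: vr[A=1024/2501 D=0] → run D
t=2: vr[A=1024/2501 D=1024/1277] → run A
t=3: vr[A=2048/2501 B=1024/1277 D=1024/1277] → run B
t=4: vr[A=2048/2501 B=1978368/836435 D=1024/1277] → run D
t=5: vr[A=2048/2501 B=1978368/836435 D=2048/1277] → run A
t=6: vr[A=3072/2501 B=1978368/836435 D=2048/1277] → run A
t=7: vr[A=4096/2501 B=1978368/836435 D=2048/1277] → run D
t=8: vr[A=4096/2501 B=1978368/836435 D=3072/1277] → run A
t=9: vr[A=5120/2501 B=1978368/836435 D=3072/1277] → run A
t=10: vr[A=6144/2501 B=1978368/836435 D=3072/1277] → run B
t=11: vr[A=6144/2501 B=3286016/836435 D=3072/1277] → run D
t=12: vr[A=6144/2501 B=3286016/836435 D=4096/1277] → run A
t=13: vr[A=7168/2501 B=3286016/836435 D=4096/1277] → run A
t=14: vr[B=3286016/836435 D=4096/1277] → run D
t=15: vr[B=3286016/836435 D=5120/1277] → run B
t=16: vr[B=4593664/836435 D=5120/1277] → run D
t=17: vr[B=4593664/836435] → run B
t=18: vr[B=5901312/836435] → run B
t=19: vr[B=1441792/167287] → run B
t=20: vr[B=8516608/836435] → run B
t=21: (idle)
t=22: (idle)
t=23: (idle)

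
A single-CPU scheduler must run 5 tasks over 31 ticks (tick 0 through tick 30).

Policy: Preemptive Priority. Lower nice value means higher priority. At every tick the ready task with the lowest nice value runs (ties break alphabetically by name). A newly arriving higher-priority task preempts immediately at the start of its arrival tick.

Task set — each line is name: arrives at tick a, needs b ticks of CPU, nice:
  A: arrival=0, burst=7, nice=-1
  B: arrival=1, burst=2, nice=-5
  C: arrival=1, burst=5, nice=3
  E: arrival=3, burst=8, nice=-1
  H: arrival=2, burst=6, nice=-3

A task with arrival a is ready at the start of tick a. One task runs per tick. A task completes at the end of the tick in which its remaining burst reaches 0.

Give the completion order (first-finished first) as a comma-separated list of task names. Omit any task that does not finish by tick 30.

t=0: ready={A} → run A
t=1: ready={A,B,C} → run B
t=2: ready={A,B,C,H} → run B
t=3: ready={A,C,E,H} → run H
t=4: ready={A,C,E,H} → run H
t=5: ready={A,C,E,H} → run H
t=6: ready={A,C,E,H} → run H
t=7: ready={A,C,E,H} → run H
t=8: ready={A,C,E,H} → run H
t=9: ready={A,C,E} → run A
t=10: ready={A,C,E} → run A
t=11: ready={A,C,E} → run A
t=12: ready={A,C,E} → run A
t=13: ready={A,C,E} → run A
t=14: ready={A,C,E} → run A
t=15: ready={C,E} → run E
t=16: ready={C,E} → run E
t=17: ready={C,E} → run E
t=18: ready={C,E} → run E
t=19: ready={C,E} → run E
t=20: ready={C,E} → run E
t=21: ready={C,E} → run E
t=22: ready={C,E} → run E
t=23: ready={C} → run C
t=24: ready={C} → run C
t=25: ready={C} → run C
t=26: ready={C} → run C
t=27: ready={C} → run C
t=28: (idle)
t=29: (idle)
t=30: (idle)

completion order = B, H, A, E, C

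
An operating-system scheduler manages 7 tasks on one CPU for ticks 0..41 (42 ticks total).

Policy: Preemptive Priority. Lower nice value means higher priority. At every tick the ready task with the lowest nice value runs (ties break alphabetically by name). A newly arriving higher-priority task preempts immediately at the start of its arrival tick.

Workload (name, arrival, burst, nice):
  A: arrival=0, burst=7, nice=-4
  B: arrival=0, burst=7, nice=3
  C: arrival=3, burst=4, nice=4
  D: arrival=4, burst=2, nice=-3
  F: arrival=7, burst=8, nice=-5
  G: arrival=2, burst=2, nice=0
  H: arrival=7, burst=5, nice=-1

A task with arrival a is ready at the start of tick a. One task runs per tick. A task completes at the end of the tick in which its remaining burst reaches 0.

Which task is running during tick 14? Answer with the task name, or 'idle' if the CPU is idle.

running at tick 14 = F

t=0: ready={A,B} → run A
t=1: ready={A,B} → run A
t=2: ready={A,B,G} → run A
t=3: ready={A,B,C,G} → run A
t=4: ready={A,B,C,D,G} → run A
t=5: ready={A,B,C,D,G} → run A
t=6: ready={A,B,C,D,G} → run A
t=7: ready={B,C,D,F,G,H} → run F
t=8: ready={B,C,D,F,G,H} → run F
t=9: ready={B,C,D,F,G,H} → run F
t=10: ready={B,C,D,F,G,H} → run F
t=11: ready={B,C,D,F,G,H} → run F
t=12: ready={B,C,D,F,G,H} → run F
t=13: ready={B,C,D,F,G,H} → run F
t=14: ready={B,C,D,F,G,H} → run F
t=15: ready={B,C,D,G,H} → run D
t=16: ready={B,C,D,G,H} → run D
t=17: ready={B,C,G,H} → run H
t=18: ready={B,C,G,H} → run H
t=19: ready={B,C,G,H} → run H
t=20: ready={B,C,G,H} → run H
t=21: ready={B,C,G,H} → run H
t=22: ready={B,C,G} → run G
t=23: ready={B,C,G} → run G
t=24: ready={B,C} → run B
t=25: ready={B,C} → run B
t=26: ready={B,C} → run B
t=27: ready={B,C} → run B
t=28: ready={B,C} → run B
t=29: ready={B,C} → run B
t=30: ready={B,C} → run B
t=31: ready={C} → run C
t=32: ready={C} → run C
t=33: ready={C} → run C
t=34: ready={C} → run C
t=35: (idle)
t=36: (idle)
t=37: (idle)
t=38: (idle)
t=39: (idle)
t=40: (idle)
t=41: (idle)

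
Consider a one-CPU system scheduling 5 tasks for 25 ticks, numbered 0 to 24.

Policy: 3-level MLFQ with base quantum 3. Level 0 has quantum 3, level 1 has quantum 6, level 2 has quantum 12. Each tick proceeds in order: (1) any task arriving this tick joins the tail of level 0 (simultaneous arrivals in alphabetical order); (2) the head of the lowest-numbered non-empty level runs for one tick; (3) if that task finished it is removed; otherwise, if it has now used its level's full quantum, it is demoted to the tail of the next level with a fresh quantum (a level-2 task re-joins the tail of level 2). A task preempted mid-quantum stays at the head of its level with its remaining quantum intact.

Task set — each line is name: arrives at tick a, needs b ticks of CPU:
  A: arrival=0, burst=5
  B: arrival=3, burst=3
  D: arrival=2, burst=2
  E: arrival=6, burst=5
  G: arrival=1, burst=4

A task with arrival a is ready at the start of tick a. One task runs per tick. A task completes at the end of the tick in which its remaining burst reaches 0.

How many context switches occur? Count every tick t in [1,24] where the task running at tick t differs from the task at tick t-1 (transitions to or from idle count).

t=0: L0/L1/L2 = A/-/- → run A
t=1: L0/L1/L2 = AG/-/- → run A
t=2: L0/L1/L2 = AGD/-/- → run A
t=3: L0/L1/L2 = GDB/A/- → run G
t=4: L0/L1/L2 = GDB/A/- → run G
t=5: L0/L1/L2 = GDB/A/- → run G
t=6: L0/L1/L2 = DBE/AG/- → run D
t=7: L0/L1/L2 = DBE/AG/- → run D
t=8: L0/L1/L2 = BE/AG/- → run B
t=9: L0/L1/L2 = BE/AG/- → run B
t=10: L0/L1/L2 = BE/AG/- → run B
t=11: L0/L1/L2 = E/AG/- → run E
t=12: L0/L1/L2 = E/AG/- → run E
t=13: L0/L1/L2 = E/AG/- → run E
t=14: L0/L1/L2 = -/AGE/- → run A
t=15: L0/L1/L2 = -/AGE/- → run A
t=16: L0/L1/L2 = -/GE/- → run G
t=17: L0/L1/L2 = -/E/- → run E
t=18: L0/L1/L2 = -/E/- → run E
t=19: (idle)
t=20: (idle)
t=21: (idle)
t=22: (idle)
t=23: (idle)
t=24: (idle)

context switches = 8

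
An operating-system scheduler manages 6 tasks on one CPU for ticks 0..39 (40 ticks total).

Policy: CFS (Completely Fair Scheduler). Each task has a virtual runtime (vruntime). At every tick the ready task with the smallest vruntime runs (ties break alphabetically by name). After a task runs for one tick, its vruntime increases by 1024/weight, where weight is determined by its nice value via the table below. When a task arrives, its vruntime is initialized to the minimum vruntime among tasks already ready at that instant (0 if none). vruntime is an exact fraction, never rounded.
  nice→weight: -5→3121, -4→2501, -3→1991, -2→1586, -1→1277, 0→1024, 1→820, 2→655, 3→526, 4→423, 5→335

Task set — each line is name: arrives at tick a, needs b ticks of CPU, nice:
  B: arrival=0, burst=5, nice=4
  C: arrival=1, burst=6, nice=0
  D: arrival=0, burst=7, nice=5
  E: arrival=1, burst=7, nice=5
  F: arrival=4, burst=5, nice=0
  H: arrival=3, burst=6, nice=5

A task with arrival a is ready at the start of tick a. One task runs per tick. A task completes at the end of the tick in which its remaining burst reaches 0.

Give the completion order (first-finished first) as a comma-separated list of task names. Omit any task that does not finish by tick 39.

t=0: vr[B=0 D=0] → run B
t=1: vr[B=1024/423 C=0 D=0 E=0] → run C
t=2: vr[B=1024/423 C=1 D=0 E=0] → run D
t=3: vr[B=1024/423 C=1 D=1024/335 E=0 H=0] → run E
t=4: vr[B=1024/423 C=1 D=1024/335 E=1024/335 F=0 H=0] → run F
t=5: vr[B=1024/423 C=1 D=1024/335 E=1024/335 F=1 H=0] → run H
t=6: vr[B=1024/423 C=1 D=1024/335 E=1024/335 F=1 H=1024/335] → run C
t=7: vr[B=1024/423 C=2 D=1024/335 E=1024/335 F=1 H=1024/335] → run F
t=8: vr[B=1024/423 C=2 D=1024/335 E=1024/335 F=2 H=1024/335] → run C
t=9: vr[B=1024/423 C=3 D=1024/335 E=1024/335 F=2 H=1024/335] → run F
t=10: vr[B=1024/423 C=3 D=1024/335 E=1024/335 F=3 H=1024/335] → run B
t=11: vr[B=2048/423 C=3 D=1024/335 E=1024/335 F=3 H=1024/335] → run C
t=12: vr[B=2048/423 C=4 D=1024/335 E=1024/335 F=3 H=1024/335] → run F
t=13: vr[B=2048/423 C=4 D=1024/335 E=1024/335 F=4 H=1024/335] → run D
t=14: vr[B=2048/423 C=4 D=2048/335 E=1024/335 F=4 H=1024/335] → run E
t=15: vr[B=2048/423 C=4 D=2048/335 E=2048/335 F=4 H=1024/335] → run H
t=16: vr[B=2048/423 C=4 D=2048/335 E=2048/335 F=4 H=2048/335] → run C
t=17: vr[B=2048/423 C=5 D=2048/335 E=2048/335 F=4 H=2048/335] → run F
t=18: vr[B=2048/423 C=5 D=2048/335 E=2048/335 H=2048/335] → run B
t=19: vr[B=1024/141 C=5 D=2048/335 E=2048/335 H=2048/335] → run C
t=20: vr[B=1024/141 D=2048/335 E=2048/335 H=2048/335] → run D
t=21: vr[B=1024/141 D=3072/335 E=2048/335 H=2048/335] → run E
t=22: vr[B=1024/141 D=3072/335 E=3072/335 H=2048/335] → run H
t=23: vr[B=1024/141 D=3072/335 E=3072/335 H=3072/335] → run B
t=24: vr[B=4096/423 D=3072/335 E=3072/335 H=3072/335] → run D
t=25: vr[B=4096/423 D=4096/335 E=3072/335 H=3072/335] → run E
t=26: vr[B=4096/423 D=4096/335 E=4096/335 H=3072/335] → run H
t=27: vr[B=4096/423 D=4096/335 E=4096/335 H=4096/335] → run B
t=28: vr[D=4096/335 E=4096/335 H=4096/335] → run D
t=29: vr[D=1024/67 E=4096/335 H=4096/335] → run E
t=30: vr[D=1024/67 E=1024/67 H=4096/335] → run H
t=31: vr[D=1024/67 E=1024/67 H=1024/67] → run D
t=32: vr[D=6144/335 E=1024/67 H=1024/67] → run E
t=33: vr[D=6144/335 E=6144/335 H=1024/67] → run H
t=34: vr[D=6144/335 E=6144/335] → run D
t=35: vr[E=6144/335] → run E
t=36: (idle)
t=37: (idle)
t=38: (idle)
t=39: (idle)

completion order = F, C, B, H, D, E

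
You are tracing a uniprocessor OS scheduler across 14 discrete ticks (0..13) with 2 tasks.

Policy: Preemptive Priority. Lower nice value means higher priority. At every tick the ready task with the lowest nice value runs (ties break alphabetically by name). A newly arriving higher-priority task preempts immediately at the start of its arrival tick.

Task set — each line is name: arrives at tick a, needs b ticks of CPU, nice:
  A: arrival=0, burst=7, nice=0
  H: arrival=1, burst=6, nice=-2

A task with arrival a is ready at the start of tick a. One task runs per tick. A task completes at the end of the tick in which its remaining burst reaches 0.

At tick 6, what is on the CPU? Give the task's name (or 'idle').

t=0: ready={A} → run A
t=1: ready={A,H} → run H
t=2: ready={A,H} → run H
t=3: ready={A,H} → run H
t=4: ready={A,H} → run H
t=5: ready={A,H} → run H
t=6: ready={A,H} → run H
t=7: ready={A} → run A
t=8: ready={A} → run A
t=9: ready={A} → run A
t=10: ready={A} → run A
t=11: ready={A} → run A
t=12: ready={A} → run A
t=13: (idle)

running at tick 6 = H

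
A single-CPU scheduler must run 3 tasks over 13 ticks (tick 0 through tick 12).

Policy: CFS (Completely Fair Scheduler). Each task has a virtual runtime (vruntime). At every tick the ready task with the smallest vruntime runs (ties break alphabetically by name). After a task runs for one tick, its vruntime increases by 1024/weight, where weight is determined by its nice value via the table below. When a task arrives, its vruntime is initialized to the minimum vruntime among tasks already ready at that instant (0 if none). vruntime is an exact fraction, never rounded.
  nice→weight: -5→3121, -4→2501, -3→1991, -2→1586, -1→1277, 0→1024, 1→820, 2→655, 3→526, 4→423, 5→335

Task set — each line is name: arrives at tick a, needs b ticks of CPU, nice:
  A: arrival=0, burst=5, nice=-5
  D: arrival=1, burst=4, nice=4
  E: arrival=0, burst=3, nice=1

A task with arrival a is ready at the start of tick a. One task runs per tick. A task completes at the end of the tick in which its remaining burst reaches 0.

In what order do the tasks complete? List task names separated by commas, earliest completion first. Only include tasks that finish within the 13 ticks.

completion order = A, E, D

t=0: vr[A=0 E=0] → run A
t=1: vr[A=1024/3121 D=0 E=0] → run D
t=2: vr[A=1024/3121 D=1024/423 E=0] → run E
t=3: vr[A=1024/3121 D=1024/423 E=256/205] → run A
t=4: vr[A=2048/3121 D=1024/423 E=256/205] → run A
t=5: vr[A=3072/3121 D=1024/423 E=256/205] → run A
t=6: vr[A=4096/3121 D=1024/423 E=256/205] → run E
t=7: vr[A=4096/3121 D=1024/423 E=512/205] → run A
t=8: vr[D=1024/423 E=512/205] → run D
t=9: vr[D=2048/423 E=512/205] → run E
t=10: vr[D=2048/423] → run D
t=11: vr[D=1024/141] → run D
t=12: (idle)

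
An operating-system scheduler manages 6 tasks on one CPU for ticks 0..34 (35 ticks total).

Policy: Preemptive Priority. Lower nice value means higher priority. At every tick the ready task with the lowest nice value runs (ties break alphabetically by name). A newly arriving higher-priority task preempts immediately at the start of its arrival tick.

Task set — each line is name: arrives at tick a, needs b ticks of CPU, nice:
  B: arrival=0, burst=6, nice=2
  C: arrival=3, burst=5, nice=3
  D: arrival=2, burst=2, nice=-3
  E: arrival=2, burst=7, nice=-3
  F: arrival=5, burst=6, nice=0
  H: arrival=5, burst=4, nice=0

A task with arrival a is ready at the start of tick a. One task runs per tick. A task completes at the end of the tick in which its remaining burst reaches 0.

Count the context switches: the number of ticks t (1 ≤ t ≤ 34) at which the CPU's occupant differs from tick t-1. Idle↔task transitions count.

context switches = 7

t=0: ready={B} → run B
t=1: ready={B} → run B
t=2: ready={B,D,E} → run D
t=3: ready={B,C,D,E} → run D
t=4: ready={B,C,E} → run E
t=5: ready={B,C,E,F,H} → run E
t=6: ready={B,C,E,F,H} → run E
t=7: ready={B,C,E,F,H} → run E
t=8: ready={B,C,E,F,H} → run E
t=9: ready={B,C,E,F,H} → run E
t=10: ready={B,C,E,F,H} → run E
t=11: ready={B,C,F,H} → run F
t=12: ready={B,C,F,H} → run F
t=13: ready={B,C,F,H} → run F
t=14: ready={B,C,F,H} → run F
t=15: ready={B,C,F,H} → run F
t=16: ready={B,C,F,H} → run F
t=17: ready={B,C,H} → run H
t=18: ready={B,C,H} → run H
t=19: ready={B,C,H} → run H
t=20: ready={B,C,H} → run H
t=21: ready={B,C} → run B
t=22: ready={B,C} → run B
t=23: ready={B,C} → run B
t=24: ready={B,C} → run B
t=25: ready={C} → run C
t=26: ready={C} → run C
t=27: ready={C} → run C
t=28: ready={C} → run C
t=29: ready={C} → run C
t=30: (idle)
t=31: (idle)
t=32: (idle)
t=33: (idle)
t=34: (idle)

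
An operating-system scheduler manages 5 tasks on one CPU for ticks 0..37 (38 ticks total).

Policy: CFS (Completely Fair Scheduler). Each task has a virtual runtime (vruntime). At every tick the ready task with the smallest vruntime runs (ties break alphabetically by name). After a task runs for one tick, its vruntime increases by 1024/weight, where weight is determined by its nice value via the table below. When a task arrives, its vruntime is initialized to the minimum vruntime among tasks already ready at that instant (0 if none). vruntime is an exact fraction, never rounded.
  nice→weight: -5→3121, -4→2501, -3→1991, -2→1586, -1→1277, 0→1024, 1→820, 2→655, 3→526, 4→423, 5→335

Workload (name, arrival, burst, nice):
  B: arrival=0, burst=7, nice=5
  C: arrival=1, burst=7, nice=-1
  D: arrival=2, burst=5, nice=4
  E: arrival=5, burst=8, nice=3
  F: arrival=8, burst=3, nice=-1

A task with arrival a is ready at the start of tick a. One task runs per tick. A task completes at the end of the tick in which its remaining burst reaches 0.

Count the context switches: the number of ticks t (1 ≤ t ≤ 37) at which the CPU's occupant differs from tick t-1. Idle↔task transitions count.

context switches = 27

t=0: vr[B=0] → run B
t=1: vr[B=1024/335 C=1024/335] → run B
t=2: vr[B=2048/335 C=1024/335 D=1024/335] → run C
t=3: vr[B=2048/335 C=1650688/427795 D=1024/335] → run D
t=4: vr[B=2048/335 C=1650688/427795 D=776192/141705] → run C
t=5: vr[B=2048/335 C=1993728/427795 D=776192/141705 E=1993728/427795] → run C
t=6: vr[B=2048/335 C=2336768/427795 D=776192/141705 E=1993728/427795] → run E
t=7: vr[B=2048/335 C=2336768/427795 D=776192/141705 E=743381504/112510085] → run C
t=8: vr[B=2048/335 C=2679808/427795 D=776192/141705 E=743381504/112510085 F=776192/141705] → run D
t=9: vr[B=2048/335 C=2679808/427795 D=1119232/141705 E=743381504/112510085 F=776192/141705] → run F
t=10: vr[B=2048/335 C=2679808/427795 D=1119232/141705 E=743381504/112510085 F=1136303104/180957285] → run B
t=11: vr[B=3072/335 C=2679808/427795 D=1119232/141705 E=743381504/112510085 F=1136303104/180957285] → run C
t=12: vr[B=3072/335 C=3022848/427795 D=1119232/141705 E=743381504/112510085 F=1136303104/180957285] → run F
t=13: vr[B=3072/335 C=3022848/427795 D=1119232/141705 E=743381504/112510085 F=1281409024/180957285] → run E
t=14: vr[B=3072/335 C=3022848/427795 D=1119232/141705 E=962412544/112510085 F=1281409024/180957285] → run C
t=15: vr[B=3072/335 C=3365888/427795 D=1119232/141705 E=962412544/112510085 F=1281409024/180957285] → run F
t=16: vr[B=3072/335 C=3365888/427795 D=1119232/141705 E=962412544/112510085] → run C
t=17: vr[B=3072/335 D=1119232/141705 E=962412544/112510085] → run D
t=18: vr[B=3072/335 D=487424/47235 E=962412544/112510085] → run E
t=19: vr[B=3072/335 D=487424/47235 E=1181443584/112510085] → run B
t=20: vr[B=4096/335 D=487424/47235 E=1181443584/112510085] → run D
t=21: vr[B=4096/335 D=1805312/141705 E=1181443584/112510085] → run E
t=22: vr[B=4096/335 D=1805312/141705 E=1400474624/112510085] → run B
t=23: vr[B=1024/67 D=1805312/141705 E=1400474624/112510085] → run E
t=24: vr[B=1024/67 D=1805312/141705 E=1619505664/112510085] → run D
t=25: vr[B=1024/67 E=1619505664/112510085] → run E
t=26: vr[B=1024/67 E=1838536704/112510085] → run B
t=27: vr[B=6144/335 E=1838536704/112510085] → run E
t=28: vr[B=6144/335 E=2057567744/112510085] → run E
t=29: vr[B=6144/335] → run B
t=30: (idle)
t=31: (idle)
t=32: (idle)
t=33: (idle)
t=34: (idle)
t=35: (idle)
t=36: (idle)
t=37: (idle)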